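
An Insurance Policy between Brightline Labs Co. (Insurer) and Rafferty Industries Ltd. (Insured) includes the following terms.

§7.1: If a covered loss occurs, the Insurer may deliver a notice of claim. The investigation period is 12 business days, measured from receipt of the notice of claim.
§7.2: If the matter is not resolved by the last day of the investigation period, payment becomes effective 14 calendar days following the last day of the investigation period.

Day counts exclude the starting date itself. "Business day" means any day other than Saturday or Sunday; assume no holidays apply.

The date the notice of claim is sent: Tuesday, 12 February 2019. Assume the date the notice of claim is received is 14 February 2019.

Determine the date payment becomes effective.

18 March 2019

The last day of the investigation period: counting 12 business days from Thursday, 14 February 2019 (Feb 15, Feb 18, Feb 19, Feb 20, …, Feb 28, Mar 1, Mar 4, skipping weekends) reaches Monday, 4 March 2019.
Adding 14 calendar days to 4 March 2019 gives 18 March 2019, which is the date payment becomes effective.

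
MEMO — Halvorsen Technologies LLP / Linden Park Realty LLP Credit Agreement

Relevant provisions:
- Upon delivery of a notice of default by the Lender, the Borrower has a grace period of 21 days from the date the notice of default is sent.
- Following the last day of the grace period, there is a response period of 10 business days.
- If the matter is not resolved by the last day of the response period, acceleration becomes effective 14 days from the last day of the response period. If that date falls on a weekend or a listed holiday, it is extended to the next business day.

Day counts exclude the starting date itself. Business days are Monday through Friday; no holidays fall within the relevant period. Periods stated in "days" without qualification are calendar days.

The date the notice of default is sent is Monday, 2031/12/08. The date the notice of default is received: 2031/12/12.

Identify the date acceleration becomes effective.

2032/01/26

Adding 21 calendar days to 2031/12/08 gives 2031/12/29, which is the last day of the grace period.
The last day of the response period: counting 10 business days from Monday, 2031/12/29 (Dec 30, Dec 31, Jan 1, Jan 2, Jan 5, Jan 6, Jan 7, Jan 8, Jan 9, Jan 12, skipping weekends) reaches Monday, 2032/01/12.
Adding 14 calendar days to 2032/01/12 gives 2032/01/26, which is the date acceleration becomes effective. 2032/01/26 is a Monday, so no roll-forward applies.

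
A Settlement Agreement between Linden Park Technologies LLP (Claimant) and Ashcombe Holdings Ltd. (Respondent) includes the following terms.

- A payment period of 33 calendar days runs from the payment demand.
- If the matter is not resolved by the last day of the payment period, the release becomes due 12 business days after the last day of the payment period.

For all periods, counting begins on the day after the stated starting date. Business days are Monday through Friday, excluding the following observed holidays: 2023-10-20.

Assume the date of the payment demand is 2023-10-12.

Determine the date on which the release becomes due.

2023-11-30

The last day of the payment period: 33 calendar days after 2023-10-12 is 2023-11-14.
The date on which the release becomes due: counting 12 business days from Tuesday, 2023-11-14 (Nov 15, Nov 16, Nov 17, Nov 20, …, Nov 28, Nov 29, Nov 30, skipping weekends) reaches Thursday, 2023-11-30.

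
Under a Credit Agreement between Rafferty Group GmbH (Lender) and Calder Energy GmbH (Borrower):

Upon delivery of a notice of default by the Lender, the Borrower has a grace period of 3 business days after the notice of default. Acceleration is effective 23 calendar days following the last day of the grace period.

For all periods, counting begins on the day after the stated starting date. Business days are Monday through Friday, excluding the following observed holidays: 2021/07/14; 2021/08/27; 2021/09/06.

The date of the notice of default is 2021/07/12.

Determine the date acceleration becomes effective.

2021/08/08

The last day of the grace period: counting 3 business days from Monday, 2021/07/12 (Jul 13, Jul 15, Jul 16, skipping weekends and the listed holiday on Jul 14) reaches Friday, 2021/07/16.
Adding 23 calendar days to 2021/07/16 gives 2021/08/08, which is the date acceleration becomes effective.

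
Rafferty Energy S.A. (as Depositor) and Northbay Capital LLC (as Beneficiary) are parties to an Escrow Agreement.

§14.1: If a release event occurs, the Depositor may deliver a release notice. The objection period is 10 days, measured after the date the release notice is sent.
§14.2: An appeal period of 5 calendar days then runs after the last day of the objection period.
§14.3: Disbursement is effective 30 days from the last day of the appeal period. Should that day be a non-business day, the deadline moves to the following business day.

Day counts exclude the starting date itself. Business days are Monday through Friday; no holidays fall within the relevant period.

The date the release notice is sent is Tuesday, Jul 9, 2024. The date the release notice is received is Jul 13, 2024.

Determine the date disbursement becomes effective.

Adding 10 calendar days to Jul 9, 2024 gives Jul 19, 2024, which is the last day of the objection period.
The last day of the appeal period: 5 calendar days after Jul 19, 2024 is Jul 24, 2024.
The date disbursement becomes effective: 30 calendar days after Jul 24, 2024 is Aug 23, 2024. Aug 23, 2024 is a Friday, so no roll-forward applies.

Aug 23, 2024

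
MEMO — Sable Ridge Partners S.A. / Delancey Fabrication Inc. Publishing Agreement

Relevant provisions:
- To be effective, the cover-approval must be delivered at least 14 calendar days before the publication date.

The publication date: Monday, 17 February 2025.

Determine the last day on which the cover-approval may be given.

17 February 2025 minus 14 days is 3 February 2025.

3 February 2025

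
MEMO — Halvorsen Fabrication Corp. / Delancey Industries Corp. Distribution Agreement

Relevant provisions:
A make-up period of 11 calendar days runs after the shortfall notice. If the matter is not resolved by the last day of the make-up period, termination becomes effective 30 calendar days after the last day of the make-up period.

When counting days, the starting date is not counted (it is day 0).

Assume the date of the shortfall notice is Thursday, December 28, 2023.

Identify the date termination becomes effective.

February 7, 2024

The last day of the make-up period: 11 calendar days after December 28, 2023 is January 8, 2024.
Adding 30 calendar days to January 8, 2024 gives February 7, 2024, which is the date termination becomes effective.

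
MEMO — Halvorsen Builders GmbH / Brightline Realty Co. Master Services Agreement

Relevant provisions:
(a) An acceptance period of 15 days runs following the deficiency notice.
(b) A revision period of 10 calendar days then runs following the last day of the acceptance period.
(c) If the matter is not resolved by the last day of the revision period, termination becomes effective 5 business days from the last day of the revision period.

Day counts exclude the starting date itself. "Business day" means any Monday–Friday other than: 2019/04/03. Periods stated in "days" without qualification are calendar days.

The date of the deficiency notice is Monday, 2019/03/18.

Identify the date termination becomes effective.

2019/04/19

Adding 15 calendar days to 2019/03/18 gives 2019/04/02, which is the last day of the acceptance period.
Adding 10 calendar days to 2019/04/02 gives 2019/04/12, which is the last day of the revision period.
The date termination becomes effective: counting 5 business days from Friday, 2019/04/12 (Apr 15, Apr 16, Apr 17, Apr 18, Apr 19, skipping weekends) reaches Friday, 2019/04/19.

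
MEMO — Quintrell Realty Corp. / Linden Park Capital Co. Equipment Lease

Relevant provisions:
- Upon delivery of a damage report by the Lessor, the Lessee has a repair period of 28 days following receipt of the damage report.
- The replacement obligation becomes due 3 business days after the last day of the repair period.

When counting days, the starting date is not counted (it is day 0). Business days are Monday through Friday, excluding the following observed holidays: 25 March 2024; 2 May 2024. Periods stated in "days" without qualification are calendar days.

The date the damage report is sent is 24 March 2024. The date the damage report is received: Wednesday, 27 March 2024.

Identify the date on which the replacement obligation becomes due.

29 April 2024

The last day of the repair period: 27 March 2024 + 28 days = 24 April 2024.
The date on which the replacement obligation becomes due: counting 3 business days from Wednesday, 24 April 2024 (Apr 25, Apr 26, Apr 29, skipping weekends) reaches Monday, 29 April 2024.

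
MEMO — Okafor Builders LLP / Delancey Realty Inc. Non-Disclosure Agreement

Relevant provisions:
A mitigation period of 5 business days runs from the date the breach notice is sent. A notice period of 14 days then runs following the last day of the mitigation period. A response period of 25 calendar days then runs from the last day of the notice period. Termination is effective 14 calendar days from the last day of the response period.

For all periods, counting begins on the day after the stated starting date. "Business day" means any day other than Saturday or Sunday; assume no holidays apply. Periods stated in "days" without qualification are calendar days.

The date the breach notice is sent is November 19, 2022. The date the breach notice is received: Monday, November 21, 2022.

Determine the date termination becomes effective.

The last day of the mitigation period: counting 5 business days from Saturday, November 19, 2022 (Nov 21, Nov 22, Nov 23, Nov 24, Nov 25, skipping weekends) reaches Friday, November 25, 2022.
Adding 14 calendar days to November 25, 2022 gives December 9, 2022, which is the last day of the notice period.
The last day of the response period: December 9, 2022 + 25 days = January 3, 2023.
The date termination becomes effective: 14 calendar days after January 3, 2023 is January 17, 2023.

January 17, 2023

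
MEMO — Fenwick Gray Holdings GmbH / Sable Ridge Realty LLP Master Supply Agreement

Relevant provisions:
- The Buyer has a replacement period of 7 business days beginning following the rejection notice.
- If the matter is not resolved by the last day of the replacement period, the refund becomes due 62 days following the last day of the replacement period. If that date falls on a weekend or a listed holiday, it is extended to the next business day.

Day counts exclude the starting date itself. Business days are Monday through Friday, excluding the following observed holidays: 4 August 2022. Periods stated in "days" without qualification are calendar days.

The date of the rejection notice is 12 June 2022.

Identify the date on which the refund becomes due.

The last day of the replacement period: 7 business days after Sunday, 12 June 2022, skipping weekends — Jun 13, Jun 14, Jun 15, Jun 16, Jun 17, Jun 20, Jun 21 — lands on Tuesday, 21 June 2022.
Adding 62 calendar days to 21 June 2022 gives 22 August 2022, which is the date on which the refund becomes due. 22 August 2022 is a Monday and is not a listed holiday, so no roll-forward applies.

22 August 2022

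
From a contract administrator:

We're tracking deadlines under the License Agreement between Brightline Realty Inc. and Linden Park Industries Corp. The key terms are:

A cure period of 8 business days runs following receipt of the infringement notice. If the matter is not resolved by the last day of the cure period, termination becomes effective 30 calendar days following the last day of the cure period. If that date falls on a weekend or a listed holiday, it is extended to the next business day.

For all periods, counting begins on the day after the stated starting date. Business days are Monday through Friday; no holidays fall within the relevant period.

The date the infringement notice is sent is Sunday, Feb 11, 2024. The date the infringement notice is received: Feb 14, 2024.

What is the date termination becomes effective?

The last day of the cure period: counting 8 business days from Wednesday, Feb 14, 2024 (Feb 15, Feb 16, Feb 19, Feb 20, Feb 21, Feb 22, Feb 23, Feb 26, skipping weekends) reaches Monday, Feb 26, 2024.
The date termination becomes effective: Feb 26, 2024 + 30 days = Mar 27, 2024. Mar 27, 2024 is a Wednesday, so no roll-forward applies.

Mar 27, 2024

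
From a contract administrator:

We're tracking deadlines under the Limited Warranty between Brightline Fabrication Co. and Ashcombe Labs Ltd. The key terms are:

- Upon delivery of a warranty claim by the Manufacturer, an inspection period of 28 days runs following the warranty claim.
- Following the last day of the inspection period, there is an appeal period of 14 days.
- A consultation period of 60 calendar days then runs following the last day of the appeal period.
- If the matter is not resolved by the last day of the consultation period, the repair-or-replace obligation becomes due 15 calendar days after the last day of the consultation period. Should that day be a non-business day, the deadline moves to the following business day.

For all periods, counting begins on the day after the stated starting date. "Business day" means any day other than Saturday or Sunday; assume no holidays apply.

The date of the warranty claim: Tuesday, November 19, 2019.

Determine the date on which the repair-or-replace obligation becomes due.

Adding 28 calendar days to November 19, 2019 gives December 17, 2019, which is the last day of the inspection period.
Adding 14 calendar days to December 17, 2019 gives December 31, 2019, which is the last day of the appeal period.
The last day of the consultation period: December 31, 2019 + 60 days = February 29, 2020.
Adding 15 calendar days to February 29, 2020 gives March 15, 2020, which is the date on which the repair-or-replace obligation becomes due. That falls on a Sunday, so it rolls to the next business day, Monday, March 16, 2020.

March 16, 2020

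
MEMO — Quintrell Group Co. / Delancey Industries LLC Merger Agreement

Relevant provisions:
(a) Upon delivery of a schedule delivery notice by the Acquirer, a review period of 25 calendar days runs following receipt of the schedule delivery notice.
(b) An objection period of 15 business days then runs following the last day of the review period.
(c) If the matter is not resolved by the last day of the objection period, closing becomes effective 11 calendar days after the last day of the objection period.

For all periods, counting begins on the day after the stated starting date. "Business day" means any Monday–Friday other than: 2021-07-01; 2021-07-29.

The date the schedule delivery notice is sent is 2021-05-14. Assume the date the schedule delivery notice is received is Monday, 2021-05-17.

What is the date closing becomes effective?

Adding 25 calendar days to 2021-05-17 gives 2021-06-11, which is the last day of the review period.
The last day of the objection period: counting 15 business days from Friday, 2021-06-11 (Jun 14, Jun 15, Jun 16, Jun 17, …, Jun 30, Jul 2, Jul 5, skipping weekends and the listed holiday on Jul 1) reaches Monday, 2021-07-05.
The date closing becomes effective: 2021-07-05 + 11 days = 2021-07-16.

2021-07-16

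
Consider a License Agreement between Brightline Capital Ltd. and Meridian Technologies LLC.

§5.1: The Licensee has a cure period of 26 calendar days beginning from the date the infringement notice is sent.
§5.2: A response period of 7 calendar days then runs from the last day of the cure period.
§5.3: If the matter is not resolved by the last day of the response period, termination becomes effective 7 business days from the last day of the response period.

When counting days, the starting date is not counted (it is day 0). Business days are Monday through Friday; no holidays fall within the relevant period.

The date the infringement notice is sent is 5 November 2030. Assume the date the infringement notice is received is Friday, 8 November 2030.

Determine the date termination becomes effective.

The last day of the cure period: 26 calendar days after 5 November 2030 is 1 December 2030.
The last day of the response period: 7 calendar days after 1 December 2030 is 8 December 2030.
The date termination becomes effective: counting 7 business days from Sunday, 8 December 2030 (Dec 9, Dec 10, Dec 11, Dec 12, Dec 13, Dec 16, Dec 17, skipping weekends) reaches Tuesday, 17 December 2030.

17 December 2030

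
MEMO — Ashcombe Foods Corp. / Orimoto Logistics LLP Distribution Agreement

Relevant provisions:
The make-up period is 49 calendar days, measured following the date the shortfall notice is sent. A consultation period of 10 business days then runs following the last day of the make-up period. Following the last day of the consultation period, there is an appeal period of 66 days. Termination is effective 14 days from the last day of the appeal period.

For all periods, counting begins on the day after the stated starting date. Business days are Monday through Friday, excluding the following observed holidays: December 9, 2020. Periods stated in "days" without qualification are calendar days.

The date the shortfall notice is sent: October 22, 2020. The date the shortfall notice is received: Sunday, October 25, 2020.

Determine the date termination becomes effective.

The last day of the make-up period: October 22, 2020 + 49 days = December 10, 2020.
From Thursday, December 10, 2020, 10 business days (Dec 11, Dec 14, Dec 15, Dec 16, Dec 17, Dec 18, Dec 21, Dec 22, Dec 23, Dec 24, skipping weekends) brings us to Thursday, December 24, 2020, which is the last day of the consultation period.
The last day of the appeal period: 66 calendar days after December 24, 2020 is February 28, 2021.
Adding 14 calendar days to February 28, 2021 gives March 14, 2021, which is the date termination becomes effective.

March 14, 2021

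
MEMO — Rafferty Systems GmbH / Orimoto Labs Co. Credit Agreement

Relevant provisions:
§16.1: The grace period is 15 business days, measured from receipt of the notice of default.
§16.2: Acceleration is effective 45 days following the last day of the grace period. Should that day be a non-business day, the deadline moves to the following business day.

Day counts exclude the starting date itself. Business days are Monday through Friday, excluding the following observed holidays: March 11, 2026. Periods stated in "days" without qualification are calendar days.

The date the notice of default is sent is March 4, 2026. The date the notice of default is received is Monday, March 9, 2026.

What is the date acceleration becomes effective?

From Monday, March 9, 2026, 15 business days (Mar 10, Mar 12, Mar 13, Mar 16, …, Mar 27, Mar 30, Mar 31, skipping weekends and the listed holiday on Mar 11) brings us to Tuesday, March 31, 2026, which is the last day of the grace period.
The date acceleration becomes effective: 45 calendar days after March 31, 2026 is May 15, 2026. May 15, 2026 is a Friday and is not a listed holiday, so no roll-forward applies.

May 15, 2026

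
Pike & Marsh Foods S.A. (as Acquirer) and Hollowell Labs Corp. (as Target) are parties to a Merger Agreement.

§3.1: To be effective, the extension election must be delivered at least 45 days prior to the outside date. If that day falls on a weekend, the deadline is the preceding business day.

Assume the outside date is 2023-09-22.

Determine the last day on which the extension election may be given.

2023-08-08

2023-09-22 minus 45 days is 2023-08-08. That is a Tuesday, so no adjustment is needed.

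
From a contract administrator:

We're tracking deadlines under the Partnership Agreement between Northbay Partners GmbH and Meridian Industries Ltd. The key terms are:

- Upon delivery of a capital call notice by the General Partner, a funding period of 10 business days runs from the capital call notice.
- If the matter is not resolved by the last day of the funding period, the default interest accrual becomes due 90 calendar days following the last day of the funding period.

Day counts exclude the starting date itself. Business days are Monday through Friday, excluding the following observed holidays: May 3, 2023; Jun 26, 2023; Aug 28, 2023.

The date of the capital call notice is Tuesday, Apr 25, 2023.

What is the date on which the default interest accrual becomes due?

The last day of the funding period: counting 10 business days from Tuesday, Apr 25, 2023 (Apr 26, Apr 27, Apr 28, May 1, May 2, May 4, May 5, May 8, May 9, May 10, skipping weekends and the listed holiday on May 3) reaches Wednesday, May 10, 2023.
The date on which the default interest accrual becomes due: May 10, 2023 + 90 days = Aug 8, 2023.

Aug 8, 2023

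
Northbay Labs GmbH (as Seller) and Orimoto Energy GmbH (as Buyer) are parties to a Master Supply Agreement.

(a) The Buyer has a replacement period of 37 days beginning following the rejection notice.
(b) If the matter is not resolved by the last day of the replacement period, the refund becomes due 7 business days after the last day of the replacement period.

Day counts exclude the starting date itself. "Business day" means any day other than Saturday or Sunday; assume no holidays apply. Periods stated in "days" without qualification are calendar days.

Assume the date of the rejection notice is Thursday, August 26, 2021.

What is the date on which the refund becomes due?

October 12, 2021

The last day of the replacement period: 37 calendar days after August 26, 2021 is October 2, 2021.
The date on which the refund becomes due: 7 business days after Saturday, October 2, 2021, skipping weekends — Oct 4, Oct 5, Oct 6, Oct 7, Oct 8, Oct 11, Oct 12 — lands on Tuesday, October 12, 2021.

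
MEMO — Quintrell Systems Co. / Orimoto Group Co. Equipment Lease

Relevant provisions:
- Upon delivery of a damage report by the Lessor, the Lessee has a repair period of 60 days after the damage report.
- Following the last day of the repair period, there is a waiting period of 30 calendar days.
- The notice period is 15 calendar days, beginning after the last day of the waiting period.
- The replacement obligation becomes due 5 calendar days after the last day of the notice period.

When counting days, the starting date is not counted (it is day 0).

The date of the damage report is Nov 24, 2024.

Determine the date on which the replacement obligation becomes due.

Mar 14, 2025

The last day of the repair period: 60 calendar days after Nov 24, 2024 is Jan 23, 2025.
The last day of the waiting period: 30 calendar days after Jan 23, 2025 is Feb 22, 2025.
The last day of the notice period: 15 calendar days after Feb 22, 2025 is Mar 9, 2025.
The date on which the replacement obligation becomes due: Mar 9, 2025 + 5 days = Mar 14, 2025.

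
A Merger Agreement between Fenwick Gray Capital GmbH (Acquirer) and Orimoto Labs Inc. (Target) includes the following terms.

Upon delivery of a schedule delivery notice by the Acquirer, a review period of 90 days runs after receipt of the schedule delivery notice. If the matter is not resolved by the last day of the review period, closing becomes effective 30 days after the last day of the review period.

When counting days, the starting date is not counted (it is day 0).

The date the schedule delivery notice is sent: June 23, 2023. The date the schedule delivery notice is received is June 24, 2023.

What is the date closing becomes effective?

October 22, 2023

Adding 90 calendar days to June 24, 2023 gives September 22, 2023, which is the last day of the review period.
The date closing becomes effective: September 22, 2023 + 30 days = October 22, 2023.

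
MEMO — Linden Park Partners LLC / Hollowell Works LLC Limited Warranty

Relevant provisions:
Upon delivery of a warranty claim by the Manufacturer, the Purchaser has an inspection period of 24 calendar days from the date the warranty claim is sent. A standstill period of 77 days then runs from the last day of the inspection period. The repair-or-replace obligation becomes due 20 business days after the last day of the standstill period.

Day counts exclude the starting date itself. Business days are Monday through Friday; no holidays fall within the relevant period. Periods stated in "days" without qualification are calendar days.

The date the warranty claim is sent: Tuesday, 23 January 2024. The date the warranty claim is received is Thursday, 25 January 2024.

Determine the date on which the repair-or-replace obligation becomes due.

31 May 2024

The last day of the inspection period: 24 calendar days after 23 January 2024 is 16 February 2024.
Adding 77 calendar days to 16 February 2024 gives 3 May 2024, which is the last day of the standstill period.
The date on which the repair-or-replace obligation becomes due: counting 20 business days from Friday, 3 May 2024 (May 6, May 7, May 8, May 9, …, May 29, May 30, May 31, skipping weekends) reaches Friday, 31 May 2024.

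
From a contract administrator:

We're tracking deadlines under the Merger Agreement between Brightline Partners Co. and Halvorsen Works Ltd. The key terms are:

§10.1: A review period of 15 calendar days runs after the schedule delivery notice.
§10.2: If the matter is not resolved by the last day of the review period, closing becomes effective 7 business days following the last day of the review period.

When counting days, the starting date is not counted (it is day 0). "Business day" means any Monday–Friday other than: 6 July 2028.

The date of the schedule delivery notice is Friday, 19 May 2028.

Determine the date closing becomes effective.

The last day of the review period: 15 calendar days after 19 May 2028 is 3 June 2028.
The date closing becomes effective: counting 7 business days from Saturday, 3 June 2028 (Jun 5, Jun 6, Jun 7, Jun 8, Jun 9, Jun 12, Jun 13, skipping weekends) reaches Tuesday, 13 June 2028.

13 June 2028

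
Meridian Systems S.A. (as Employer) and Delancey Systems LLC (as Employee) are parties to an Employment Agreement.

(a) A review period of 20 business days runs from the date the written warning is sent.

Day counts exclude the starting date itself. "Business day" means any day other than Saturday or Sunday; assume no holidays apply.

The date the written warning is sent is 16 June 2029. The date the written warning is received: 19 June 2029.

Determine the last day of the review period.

13 July 2029

From Saturday, 16 June 2029, 20 business days (Jun 18, Jun 19, Jun 20, Jun 21, …, Jul 11, Jul 12, Jul 13, skipping weekends) brings us to Friday, 13 July 2029, which is the last day of the review period.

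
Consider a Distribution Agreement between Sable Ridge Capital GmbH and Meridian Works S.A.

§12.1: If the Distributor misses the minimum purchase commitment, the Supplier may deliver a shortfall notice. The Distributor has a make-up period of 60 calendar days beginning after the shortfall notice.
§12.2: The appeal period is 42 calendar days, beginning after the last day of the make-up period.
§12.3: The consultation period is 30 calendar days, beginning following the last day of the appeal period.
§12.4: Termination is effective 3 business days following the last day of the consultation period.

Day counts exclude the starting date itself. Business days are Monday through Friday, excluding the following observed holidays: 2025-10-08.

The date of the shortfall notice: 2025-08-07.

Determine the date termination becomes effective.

2025-12-22

The last day of the make-up period: 2025-08-07 + 60 days = 2025-10-06.
Adding 42 calendar days to 2025-10-06 gives 2025-11-17, which is the last day of the appeal period.
The last day of the consultation period: 2025-11-17 + 30 days = 2025-12-17.
The date termination becomes effective: 3 business days after Wednesday, 2025-12-17, skipping weekends — Dec 18, Dec 19, Dec 22 — lands on Monday, 2025-12-22.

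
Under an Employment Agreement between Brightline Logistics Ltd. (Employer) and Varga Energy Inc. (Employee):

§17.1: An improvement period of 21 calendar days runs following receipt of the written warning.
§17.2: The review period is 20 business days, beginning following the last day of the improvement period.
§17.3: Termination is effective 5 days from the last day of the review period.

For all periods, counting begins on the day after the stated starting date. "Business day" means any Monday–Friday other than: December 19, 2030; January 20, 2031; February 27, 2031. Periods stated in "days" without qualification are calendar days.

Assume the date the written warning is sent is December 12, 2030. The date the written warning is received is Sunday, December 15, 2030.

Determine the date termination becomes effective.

February 8, 2031

The last day of the improvement period: December 15, 2030 + 21 days = January 5, 2031.
The last day of the review period: counting 20 business days from Sunday, January 5, 2031 (Jan 6, Jan 7, Jan 8, Jan 9, …, Jan 30, Jan 31, Feb 3, skipping weekends and the listed holiday on Jan 20) reaches Monday, February 3, 2031.
Adding 5 calendar days to February 3, 2031 gives February 8, 2031, which is the date termination becomes effective.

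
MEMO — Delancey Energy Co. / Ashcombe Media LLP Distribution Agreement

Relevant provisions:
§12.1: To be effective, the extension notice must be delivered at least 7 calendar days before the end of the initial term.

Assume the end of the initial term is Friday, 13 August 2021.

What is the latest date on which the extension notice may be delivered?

13 August 2021 minus 7 days is 6 August 2021.

6 August 2021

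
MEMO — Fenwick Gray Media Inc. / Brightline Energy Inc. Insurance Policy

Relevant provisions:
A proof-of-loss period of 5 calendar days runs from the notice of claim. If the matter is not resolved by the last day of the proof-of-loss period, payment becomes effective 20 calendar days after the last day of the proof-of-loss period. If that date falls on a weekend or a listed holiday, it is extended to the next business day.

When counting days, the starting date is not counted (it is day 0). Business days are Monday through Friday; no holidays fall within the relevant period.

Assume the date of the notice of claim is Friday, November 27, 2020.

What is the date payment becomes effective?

December 22, 2020

The last day of the proof-of-loss period: November 27, 2020 + 5 days = December 2, 2020.
Adding 20 calendar days to December 2, 2020 gives December 22, 2020, which is the date payment becomes effective. December 22, 2020 is a Tuesday, so no roll-forward applies.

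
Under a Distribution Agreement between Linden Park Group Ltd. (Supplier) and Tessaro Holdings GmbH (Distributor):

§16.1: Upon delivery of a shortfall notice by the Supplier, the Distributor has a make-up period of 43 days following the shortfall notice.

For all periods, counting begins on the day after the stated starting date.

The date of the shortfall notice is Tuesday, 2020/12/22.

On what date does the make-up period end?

The last day of the make-up period: 2020/12/22 + 43 days = 2021/02/03.

2021/02/03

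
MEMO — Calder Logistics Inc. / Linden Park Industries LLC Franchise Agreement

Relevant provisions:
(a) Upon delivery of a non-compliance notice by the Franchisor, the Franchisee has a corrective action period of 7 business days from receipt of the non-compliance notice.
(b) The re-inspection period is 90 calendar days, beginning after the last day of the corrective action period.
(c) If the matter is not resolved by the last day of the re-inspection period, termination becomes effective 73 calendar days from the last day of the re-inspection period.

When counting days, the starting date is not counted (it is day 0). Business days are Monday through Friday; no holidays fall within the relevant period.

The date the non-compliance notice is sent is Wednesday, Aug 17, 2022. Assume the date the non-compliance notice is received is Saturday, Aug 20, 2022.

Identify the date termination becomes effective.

Feb 9, 2023

From Saturday, Aug 20, 2022, 7 business days (Aug 22, Aug 23, Aug 24, Aug 25, Aug 26, Aug 29, Aug 30, skipping weekends) brings us to Tuesday, Aug 30, 2022, which is the last day of the corrective action period.
The last day of the re-inspection period: 90 calendar days after Aug 30, 2022 is Nov 28, 2022.
The date termination becomes effective: Nov 28, 2022 + 73 days = Feb 9, 2023.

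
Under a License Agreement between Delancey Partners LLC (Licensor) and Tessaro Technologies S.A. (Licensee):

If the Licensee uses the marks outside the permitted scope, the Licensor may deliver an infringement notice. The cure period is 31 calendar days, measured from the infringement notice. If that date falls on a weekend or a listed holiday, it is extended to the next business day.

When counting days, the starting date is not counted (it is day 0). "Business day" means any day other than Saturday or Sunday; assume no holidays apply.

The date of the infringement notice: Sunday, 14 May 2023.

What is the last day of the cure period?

14 June 2023

Adding 31 calendar days to 14 May 2023 gives 14 June 2023, which is the last day of the cure period. 14 June 2023 is a Wednesday, so no roll-forward applies.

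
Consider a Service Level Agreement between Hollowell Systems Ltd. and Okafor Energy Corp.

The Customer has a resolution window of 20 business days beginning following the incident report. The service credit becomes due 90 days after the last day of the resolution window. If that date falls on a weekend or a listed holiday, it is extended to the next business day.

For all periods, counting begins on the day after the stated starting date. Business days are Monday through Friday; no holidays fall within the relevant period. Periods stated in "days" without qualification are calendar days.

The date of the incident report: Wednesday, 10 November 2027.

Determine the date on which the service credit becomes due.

7 March 2028

The last day of the resolution window: 20 business days after Wednesday, 10 November 2027, skipping weekends — Nov 11, Nov 12, Nov 15, Nov 16, …, Dec 6, Dec 7, Dec 8 — lands on Wednesday, 8 December 2027.
Adding 90 calendar days to 8 December 2027 gives 7 March 2028, which is the date on which the service credit becomes due. 7 March 2028 is a Tuesday, so no roll-forward applies.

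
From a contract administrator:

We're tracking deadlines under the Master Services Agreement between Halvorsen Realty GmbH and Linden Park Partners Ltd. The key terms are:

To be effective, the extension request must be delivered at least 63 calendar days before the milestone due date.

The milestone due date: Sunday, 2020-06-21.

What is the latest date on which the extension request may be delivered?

2020-04-19

Counting back 63 calendar days from 2020-06-21 gives 2020-04-19.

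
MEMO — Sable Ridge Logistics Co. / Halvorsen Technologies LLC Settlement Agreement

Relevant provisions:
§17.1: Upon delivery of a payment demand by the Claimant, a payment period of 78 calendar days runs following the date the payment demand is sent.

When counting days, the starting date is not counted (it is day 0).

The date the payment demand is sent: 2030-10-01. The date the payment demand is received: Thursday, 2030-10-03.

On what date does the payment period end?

2030-12-18

Adding 78 calendar days to 2030-10-01 gives 2030-12-18, which is the last day of the payment period.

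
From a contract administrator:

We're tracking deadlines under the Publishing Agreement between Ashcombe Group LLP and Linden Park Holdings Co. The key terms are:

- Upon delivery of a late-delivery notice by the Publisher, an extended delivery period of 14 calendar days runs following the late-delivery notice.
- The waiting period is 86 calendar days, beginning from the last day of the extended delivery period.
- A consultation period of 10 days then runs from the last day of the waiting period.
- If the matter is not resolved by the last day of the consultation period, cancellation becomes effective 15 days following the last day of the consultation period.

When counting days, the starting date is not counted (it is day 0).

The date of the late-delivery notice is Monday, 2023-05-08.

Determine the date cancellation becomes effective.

The last day of the extended delivery period: 2023-05-08 + 14 days = 2023-05-22.
The last day of the waiting period: 2023-05-22 + 86 days = 2023-08-16.
The last day of the consultation period: 10 calendar days after 2023-08-16 is 2023-08-26.
Adding 15 calendar days to 2023-08-26 gives 2023-09-10, which is the date cancellation becomes effective.

2023-09-10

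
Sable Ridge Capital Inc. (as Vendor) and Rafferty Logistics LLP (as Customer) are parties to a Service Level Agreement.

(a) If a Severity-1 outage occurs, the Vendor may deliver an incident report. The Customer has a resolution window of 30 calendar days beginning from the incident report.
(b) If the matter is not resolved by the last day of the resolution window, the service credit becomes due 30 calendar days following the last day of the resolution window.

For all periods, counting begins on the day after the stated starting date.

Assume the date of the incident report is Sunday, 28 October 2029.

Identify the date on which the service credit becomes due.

The last day of the resolution window: 28 October 2029 + 30 days = 27 November 2029.
The date on which the service credit becomes due: 27 November 2029 + 30 days = 27 December 2029.

27 December 2029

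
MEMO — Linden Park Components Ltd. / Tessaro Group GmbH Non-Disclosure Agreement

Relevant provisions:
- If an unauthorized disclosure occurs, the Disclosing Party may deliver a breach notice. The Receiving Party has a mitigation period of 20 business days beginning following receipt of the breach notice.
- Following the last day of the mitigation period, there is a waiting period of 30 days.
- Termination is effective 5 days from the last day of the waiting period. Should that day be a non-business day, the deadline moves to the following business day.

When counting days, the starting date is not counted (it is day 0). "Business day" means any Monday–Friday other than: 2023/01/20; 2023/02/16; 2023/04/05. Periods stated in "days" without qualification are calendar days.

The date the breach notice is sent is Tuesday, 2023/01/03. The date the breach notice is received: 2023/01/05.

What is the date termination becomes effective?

The last day of the mitigation period: 20 business days after Thursday, 2023/01/05, skipping weekends and the listed holiday on Jan 20 — Jan 6, Jan 9, Jan 10, Jan 11, …, Feb 1, Feb 2, Feb 3 — lands on Friday, 2023/02/03.
The last day of the waiting period: 2023/02/03 + 30 days = 2023/03/05.
The date termination becomes effective: 2023/03/05 + 5 days = 2023/03/10. 2023/03/10 is a Friday and is not a listed holiday, so no roll-forward applies.

2023/03/10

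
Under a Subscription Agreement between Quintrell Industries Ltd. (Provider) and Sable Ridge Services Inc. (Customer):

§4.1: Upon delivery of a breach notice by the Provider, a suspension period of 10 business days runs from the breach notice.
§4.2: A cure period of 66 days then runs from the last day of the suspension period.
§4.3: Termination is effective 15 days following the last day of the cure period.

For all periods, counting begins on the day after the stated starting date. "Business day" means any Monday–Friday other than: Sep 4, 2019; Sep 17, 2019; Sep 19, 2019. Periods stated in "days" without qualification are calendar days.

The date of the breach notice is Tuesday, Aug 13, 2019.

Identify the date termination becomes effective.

Nov 16, 2019

The last day of the suspension period: 10 business days after Tuesday, Aug 13, 2019, skipping weekends — Aug 14, Aug 15, Aug 16, Aug 19, Aug 20, Aug 21, Aug 22, Aug 23, Aug 26, Aug 27 — lands on Tuesday, Aug 27, 2019.
The last day of the cure period: 66 calendar days after Aug 27, 2019 is Nov 1, 2019.
The date termination becomes effective: Nov 1, 2019 + 15 days = Nov 16, 2019.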